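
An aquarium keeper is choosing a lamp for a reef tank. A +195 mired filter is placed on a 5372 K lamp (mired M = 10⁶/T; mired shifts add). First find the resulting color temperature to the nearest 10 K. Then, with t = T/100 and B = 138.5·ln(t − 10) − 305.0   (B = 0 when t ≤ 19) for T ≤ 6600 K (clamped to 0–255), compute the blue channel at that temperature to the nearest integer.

M_in = 10⁶/5372 = 186.15; M_out = 186.15 + (+195) = 381.15.
T_out = 10⁶/381.15 = 2623.6 K → 2620 K; t = 26.2.
B = 138.5·ln(26.2 − 10) − 305.0 = 138.5·ln 16.2 − 305.0 = 138.5·2.7850 − 305.0 = 80.724.
Rounded: 81.

81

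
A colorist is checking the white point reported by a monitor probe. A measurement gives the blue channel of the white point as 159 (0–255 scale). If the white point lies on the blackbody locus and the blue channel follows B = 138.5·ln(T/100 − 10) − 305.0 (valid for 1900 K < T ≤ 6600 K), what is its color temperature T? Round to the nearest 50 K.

3850 K

ln(t − 10) = (159 + 305.0) / 138.5 = 3.3502.
t − 10 = e^3.3502 = 28.508, so t = 38.508.
T = 100·t = 3851 K → 3850 K to the nearest 50 K.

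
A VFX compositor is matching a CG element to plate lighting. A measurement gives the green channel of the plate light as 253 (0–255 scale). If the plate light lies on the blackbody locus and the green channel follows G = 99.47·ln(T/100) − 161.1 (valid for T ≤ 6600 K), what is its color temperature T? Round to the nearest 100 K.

6400 K

ln t = (253 + 161.1) / 99.47 = 4.1631.
t = e^4.1631 = 64.268.
T = 100·t = 6427 K → 6400 K to the nearest 100 K.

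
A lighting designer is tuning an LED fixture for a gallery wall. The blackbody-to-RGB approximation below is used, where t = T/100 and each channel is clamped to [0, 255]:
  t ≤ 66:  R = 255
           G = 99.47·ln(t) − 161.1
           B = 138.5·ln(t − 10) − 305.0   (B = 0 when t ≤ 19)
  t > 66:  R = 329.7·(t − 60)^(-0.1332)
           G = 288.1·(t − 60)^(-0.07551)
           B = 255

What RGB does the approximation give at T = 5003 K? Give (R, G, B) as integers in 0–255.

t = 5003/100 = 50.03; the t ≤ 66 branch applies.
R = 255 by definition for t ≤ 66.
G = 99.47·ln 50.03 − 161.1 = 99.47·3.9126 − 161.1 = 228.089.
B = 138.5·ln(50.03 − 10) − 305.0 = 138.5·ln 40.03 − 305.0 = 138.5·3.6896 − 305.0 = 206.014.
Rounded: (255, 228, 206).

(255, 228, 206)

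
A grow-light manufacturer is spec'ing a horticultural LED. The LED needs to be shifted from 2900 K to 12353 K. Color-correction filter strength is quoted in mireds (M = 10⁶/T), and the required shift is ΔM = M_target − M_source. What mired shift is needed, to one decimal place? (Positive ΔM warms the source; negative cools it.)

-263.9 mireds

M_source = 10⁶/2900 = 344.828; M_target = 10⁶/12353 = 80.952.
ΔM = 80.952 − 344.828 = -263.876 → -263.9 mireds, a cooling shift.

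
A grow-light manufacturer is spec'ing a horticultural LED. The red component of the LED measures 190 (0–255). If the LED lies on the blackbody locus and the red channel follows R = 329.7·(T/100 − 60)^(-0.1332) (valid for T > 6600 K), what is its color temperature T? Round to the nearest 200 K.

(t − 60)^(-0.1332) = 190/329.7 = 0.57628.
t − 60 = 0.57628^(1/-0.1332) = 0.57628^(-7.508) = 62.667, so t = 122.667.
T = 100·t = 12267 K → 12200 K to the nearest 200 K.

12200 K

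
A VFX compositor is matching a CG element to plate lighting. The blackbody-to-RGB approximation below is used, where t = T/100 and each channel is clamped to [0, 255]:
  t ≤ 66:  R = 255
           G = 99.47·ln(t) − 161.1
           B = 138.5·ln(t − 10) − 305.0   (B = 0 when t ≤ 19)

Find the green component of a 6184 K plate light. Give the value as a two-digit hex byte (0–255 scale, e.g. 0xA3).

t = 6184/100 = 61.84; the t ≤ 66 branch applies.
G = 99.47·ln 61.84 − 161.1 = 99.47·4.1246 − 161.1 = 249.169.
Rounded: 249; in hex, 0xF9.

0xF9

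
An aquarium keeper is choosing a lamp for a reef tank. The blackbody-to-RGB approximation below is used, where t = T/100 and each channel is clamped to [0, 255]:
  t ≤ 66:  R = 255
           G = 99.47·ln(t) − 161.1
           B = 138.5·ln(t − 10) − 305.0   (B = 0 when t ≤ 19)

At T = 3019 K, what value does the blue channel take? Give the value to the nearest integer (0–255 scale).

t = 3019/100 = 30.19; the t ≤ 66 branch applies.
B = 138.5·ln(30.19 − 10) − 305.0 = 138.5·ln 20.19 − 305.0 = 138.5·3.0052 − 305.0 = 111.218.
Rounded: 111.

111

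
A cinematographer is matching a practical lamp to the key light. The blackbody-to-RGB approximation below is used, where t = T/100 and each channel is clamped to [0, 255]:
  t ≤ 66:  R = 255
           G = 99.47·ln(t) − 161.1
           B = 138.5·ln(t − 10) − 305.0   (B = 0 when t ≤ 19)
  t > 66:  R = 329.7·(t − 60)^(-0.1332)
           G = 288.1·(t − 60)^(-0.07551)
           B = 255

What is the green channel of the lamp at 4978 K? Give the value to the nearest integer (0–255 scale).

228

t = 4978/100 = 49.78; the t ≤ 66 branch applies.
G = 99.47·ln 49.78 − 161.1 = 99.47·3.9076 − 161.1 = 227.590.
Rounded: 228.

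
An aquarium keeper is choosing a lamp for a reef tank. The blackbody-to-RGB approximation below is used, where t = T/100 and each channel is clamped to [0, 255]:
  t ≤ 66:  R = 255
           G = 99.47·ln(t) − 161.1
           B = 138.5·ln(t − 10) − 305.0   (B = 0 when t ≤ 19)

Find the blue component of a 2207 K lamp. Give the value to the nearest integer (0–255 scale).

40

t = 2207/100 = 22.07; the t ≤ 66 branch applies.
B = 138.5·ln(22.07 − 10) − 305.0 = 138.5·ln 12.07 − 305.0 = 138.5·2.4907 − 305.0 = 39.965.
Rounded: 40.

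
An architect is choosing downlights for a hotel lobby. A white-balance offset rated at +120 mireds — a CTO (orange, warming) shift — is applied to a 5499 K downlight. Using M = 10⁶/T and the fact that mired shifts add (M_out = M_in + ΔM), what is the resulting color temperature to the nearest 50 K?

3300 K

M_in = 10⁶/5499 = 181.85 mireds.
M_out = 181.85 + (+120) = 301.85 mireds.
T_out = 10⁶/301.85 = 3312.9 K → 3300 K.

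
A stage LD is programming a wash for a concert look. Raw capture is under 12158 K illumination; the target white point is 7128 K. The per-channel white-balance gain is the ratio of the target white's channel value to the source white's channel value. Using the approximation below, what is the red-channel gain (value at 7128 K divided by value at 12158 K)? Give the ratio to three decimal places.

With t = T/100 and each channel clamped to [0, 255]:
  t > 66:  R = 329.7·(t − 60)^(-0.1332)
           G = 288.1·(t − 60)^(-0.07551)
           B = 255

1.254

At 12158 K (t = 121.58):
  R = 329.7·(121.58 − 60)^(-0.1332) = 329.7·61.58^(-0.1332) = 329.7·0.57763 = 190.443.
At 7128 K (t = 71.28):
  R = 329.7·(71.28 − 60)^(-0.1332) = 329.7·11.28^(-0.1332) = 329.7·0.72416 = 238.754.
Gain = 238.754 / 190.443 = 1.2537 → 1.254.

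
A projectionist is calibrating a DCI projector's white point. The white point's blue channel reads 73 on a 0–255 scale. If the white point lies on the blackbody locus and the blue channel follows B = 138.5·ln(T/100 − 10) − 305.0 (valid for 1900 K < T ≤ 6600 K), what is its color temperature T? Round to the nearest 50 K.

ln(t − 10) = (73 + 305.0) / 138.5 = 2.7292.
t − 10 = e^2.7292 = 15.321, so t = 25.321.
T = 100·t = 2532 K → 2550 K to the nearest 50 K.

2550 K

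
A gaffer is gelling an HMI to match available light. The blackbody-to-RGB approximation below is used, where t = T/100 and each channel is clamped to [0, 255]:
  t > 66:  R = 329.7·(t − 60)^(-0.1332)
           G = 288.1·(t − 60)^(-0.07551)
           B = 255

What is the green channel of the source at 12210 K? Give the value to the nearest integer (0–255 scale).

211

t = 12210/100 = 122.1; the t > 66 branch applies.
G = 288.1·(122.1 − 60)^(-0.07551) = 288.1·62.1^(-0.07551) = 288.1·0.73216 = 210.934.
Rounded: 211.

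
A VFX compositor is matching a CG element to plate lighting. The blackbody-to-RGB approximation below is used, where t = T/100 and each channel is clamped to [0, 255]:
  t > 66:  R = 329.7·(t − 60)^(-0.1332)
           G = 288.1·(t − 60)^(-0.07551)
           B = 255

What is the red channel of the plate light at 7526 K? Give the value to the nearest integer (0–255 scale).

t = 7526/100 = 75.26; the t > 66 branch applies.
R = 329.7·(75.26 − 60)^(-0.1332) = 329.7·15.26^(-0.1332) = 329.7·0.69559 = 229.335.
Rounded: 229.

229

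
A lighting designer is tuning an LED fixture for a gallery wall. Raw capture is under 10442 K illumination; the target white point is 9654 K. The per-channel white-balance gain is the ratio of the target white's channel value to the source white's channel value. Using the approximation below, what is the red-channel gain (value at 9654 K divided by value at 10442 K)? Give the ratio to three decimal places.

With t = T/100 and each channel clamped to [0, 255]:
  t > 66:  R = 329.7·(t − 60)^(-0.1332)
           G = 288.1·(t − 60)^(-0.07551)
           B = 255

At 10442 K (t = 104.42):
  R = 329.7·(104.42 − 60)^(-0.1332) = 329.7·44.42^(-0.1332) = 329.7·0.60331 = 198.912.
At 9654 K (t = 96.54):
  R = 329.7·(96.54 − 60)^(-0.1332) = 329.7·36.54^(-0.1332) = 329.7·0.61921 = 204.154.
Gain = 204.154 / 198.912 = 1.0264 → 1.026.

1.026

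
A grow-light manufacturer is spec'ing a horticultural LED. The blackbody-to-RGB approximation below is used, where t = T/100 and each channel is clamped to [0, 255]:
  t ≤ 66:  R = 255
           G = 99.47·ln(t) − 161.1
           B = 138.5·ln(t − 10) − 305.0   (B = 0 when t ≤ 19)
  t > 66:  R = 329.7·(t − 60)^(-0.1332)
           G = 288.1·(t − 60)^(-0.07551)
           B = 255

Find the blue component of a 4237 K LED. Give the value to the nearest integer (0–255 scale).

177

t = 4237/100 = 42.37; the t ≤ 66 branch applies.
B = 138.5·ln(42.37 − 10) − 305.0 = 138.5·ln 32.37 − 305.0 = 138.5·3.4772 − 305.0 = 176.597.
Rounded: 177.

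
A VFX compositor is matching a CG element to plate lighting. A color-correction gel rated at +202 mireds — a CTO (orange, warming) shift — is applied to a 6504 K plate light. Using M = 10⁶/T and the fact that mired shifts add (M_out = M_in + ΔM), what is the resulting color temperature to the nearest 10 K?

M_in = 10⁶/6504 = 153.75 mireds.
M_out = 153.75 + (+202) = 355.75 mireds.
T_out = 10⁶/355.75 = 2811.0 K → 2810 K.

2810 K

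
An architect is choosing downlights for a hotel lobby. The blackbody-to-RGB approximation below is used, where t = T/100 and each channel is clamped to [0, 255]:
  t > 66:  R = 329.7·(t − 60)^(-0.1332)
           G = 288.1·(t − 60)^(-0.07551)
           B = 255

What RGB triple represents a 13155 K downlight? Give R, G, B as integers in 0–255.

t = 13155/100 = 131.55; the t > 66 branch applies.
R = 329.7·(131.55 − 60)^(-0.1332) = 329.7·71.55^(-0.1332) = 329.7·0.56619 = 186.674.
G = 288.1·(131.55 − 60)^(-0.07551) = 288.1·71.55^(-0.07551) = 288.1·0.72437 = 208.690.
B = 255 by definition for t > 66.
Rounded: (187, 209, 255).

R=187, G=209, B=255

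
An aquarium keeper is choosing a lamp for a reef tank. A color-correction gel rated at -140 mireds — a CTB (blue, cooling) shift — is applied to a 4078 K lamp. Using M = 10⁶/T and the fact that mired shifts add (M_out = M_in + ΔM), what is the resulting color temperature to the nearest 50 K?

9500 K

M_in = 10⁶/4078 = 245.22 mireds.
M_out = 245.22 + (-140) = 105.22 mireds.
T_out = 10⁶/105.22 = 9504.1 K → 9500 K.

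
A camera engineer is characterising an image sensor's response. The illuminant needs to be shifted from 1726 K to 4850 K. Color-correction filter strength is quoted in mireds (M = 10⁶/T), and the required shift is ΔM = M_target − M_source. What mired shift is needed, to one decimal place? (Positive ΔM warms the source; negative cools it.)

M_source = 10⁶/1726 = 579.374; M_target = 10⁶/4850 = 206.186.
ΔM = 206.186 − 579.374 = -373.189 → -373.2 mireds, a cooling shift.

-373.2 mireds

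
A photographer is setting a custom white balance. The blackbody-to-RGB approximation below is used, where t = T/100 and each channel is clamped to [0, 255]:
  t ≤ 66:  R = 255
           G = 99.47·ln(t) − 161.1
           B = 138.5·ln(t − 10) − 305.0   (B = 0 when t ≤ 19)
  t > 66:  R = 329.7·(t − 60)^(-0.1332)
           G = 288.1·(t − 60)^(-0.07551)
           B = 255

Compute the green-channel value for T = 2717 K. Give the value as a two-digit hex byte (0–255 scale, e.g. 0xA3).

0xA7

t = 2717/100 = 27.17; the t ≤ 66 branch applies.
G = 99.47·ln 27.17 − 161.1 = 99.47·3.3021 − 161.1 = 167.361.
Rounded: 167; in hex, 0xA7.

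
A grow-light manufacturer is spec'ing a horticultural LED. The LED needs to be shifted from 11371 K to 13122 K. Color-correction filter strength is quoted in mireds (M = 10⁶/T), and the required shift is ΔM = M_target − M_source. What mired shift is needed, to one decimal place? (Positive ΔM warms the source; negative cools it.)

M_source = 10⁶/11371 = 87.943; M_target = 10⁶/13122 = 76.208.
ΔM = 76.208 − 87.943 = -11.735 → -11.7 mireds, a cooling shift.

-11.7 mireds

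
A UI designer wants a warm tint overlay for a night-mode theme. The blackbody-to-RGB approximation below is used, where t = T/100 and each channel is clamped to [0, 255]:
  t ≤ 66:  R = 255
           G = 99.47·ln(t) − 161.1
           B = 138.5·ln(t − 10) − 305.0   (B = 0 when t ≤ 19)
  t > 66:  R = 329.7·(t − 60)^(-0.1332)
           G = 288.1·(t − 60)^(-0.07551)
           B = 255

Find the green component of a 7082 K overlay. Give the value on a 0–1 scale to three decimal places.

t = 7082/100 = 70.82; the t > 66 branch applies.
G = 288.1·(70.82 − 60)^(-0.07551) = 288.1·10.82^(-0.07551) = 288.1·0.83542 = 240.685.
On a 0–1 scale: 240.685/255 = 0.9439 → 0.944.

0.944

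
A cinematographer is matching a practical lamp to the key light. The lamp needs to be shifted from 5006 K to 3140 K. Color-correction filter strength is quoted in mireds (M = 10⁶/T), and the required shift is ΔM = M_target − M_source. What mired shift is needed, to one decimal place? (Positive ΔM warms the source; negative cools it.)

+118.7 mireds

M_source = 10⁶/5006 = 199.760; M_target = 10⁶/3140 = 318.471.
ΔM = 318.471 − 199.760 = 118.711 → +118.7 mireds, a warming shift.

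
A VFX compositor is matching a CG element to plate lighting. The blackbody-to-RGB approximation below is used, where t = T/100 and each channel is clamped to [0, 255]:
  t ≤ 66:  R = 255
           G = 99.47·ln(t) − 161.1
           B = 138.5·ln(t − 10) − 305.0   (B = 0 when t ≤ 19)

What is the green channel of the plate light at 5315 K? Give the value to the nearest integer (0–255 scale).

234

t = 5315/100 = 53.15; the t ≤ 66 branch applies.
G = 99.47·ln 53.15 − 161.1 = 99.47·3.9731 − 161.1 = 234.106.
Rounded: 234.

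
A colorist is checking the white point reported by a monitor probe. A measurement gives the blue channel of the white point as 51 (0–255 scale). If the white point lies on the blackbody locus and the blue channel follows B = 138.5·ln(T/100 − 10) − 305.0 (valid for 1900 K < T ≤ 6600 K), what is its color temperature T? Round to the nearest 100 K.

2300 K

ln(t − 10) = (51 + 305.0) / 138.5 = 2.5704.
t − 10 = e^2.5704 = 13.071, so t = 23.071.
T = 100·t = 2307 K → 2300 K to the nearest 100 K.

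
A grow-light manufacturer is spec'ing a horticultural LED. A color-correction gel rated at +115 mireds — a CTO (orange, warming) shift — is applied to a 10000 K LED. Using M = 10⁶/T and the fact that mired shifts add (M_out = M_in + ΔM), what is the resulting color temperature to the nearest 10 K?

M_in = 10⁶/10000 = 100.00 mireds.
M_out = 100.00 + (+115) = 215.00 mireds.
T_out = 10⁶/215.00 = 4651.2 K → 4650 K.

4650 K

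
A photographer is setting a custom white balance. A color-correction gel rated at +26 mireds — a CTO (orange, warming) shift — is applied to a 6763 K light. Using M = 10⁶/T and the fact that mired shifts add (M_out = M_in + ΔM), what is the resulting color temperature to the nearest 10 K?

5750 K

M_in = 10⁶/6763 = 147.86 mireds.
M_out = 147.86 + (+26) = 173.86 mireds.
T_out = 10⁶/173.86 = 5751.6 K → 5750 K.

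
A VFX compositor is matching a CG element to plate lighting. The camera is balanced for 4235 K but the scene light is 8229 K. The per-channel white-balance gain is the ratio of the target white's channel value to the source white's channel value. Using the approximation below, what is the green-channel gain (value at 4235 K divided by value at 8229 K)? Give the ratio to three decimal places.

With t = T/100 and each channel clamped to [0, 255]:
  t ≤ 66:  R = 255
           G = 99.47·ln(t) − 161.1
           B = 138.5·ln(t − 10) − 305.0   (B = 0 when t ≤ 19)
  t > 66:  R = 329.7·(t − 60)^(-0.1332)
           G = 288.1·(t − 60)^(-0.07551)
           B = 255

At 8229 K (t = 82.29):
  G = 288.1·(82.29 − 60)^(-0.07551) = 288.1·22.29^(-0.07551) = 288.1·0.79105 = 227.902.
At 4235 K (t = 42.35):
  G = 99.47·ln 42.35 − 161.1 = 99.47·3.7460 − 161.1 = 211.511.
Gain = 211.511 / 227.902 = 0.9281 → 0.928.

0.928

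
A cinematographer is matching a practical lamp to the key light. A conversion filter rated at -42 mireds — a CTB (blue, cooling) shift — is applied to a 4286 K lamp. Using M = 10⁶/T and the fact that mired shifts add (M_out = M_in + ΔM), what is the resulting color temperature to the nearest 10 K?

5230 K

M_in = 10⁶/4286 = 233.32 mireds.
M_out = 233.32 + (-42) = 191.32 mireds.
T_out = 10⁶/191.32 = 5226.9 K → 5230 K.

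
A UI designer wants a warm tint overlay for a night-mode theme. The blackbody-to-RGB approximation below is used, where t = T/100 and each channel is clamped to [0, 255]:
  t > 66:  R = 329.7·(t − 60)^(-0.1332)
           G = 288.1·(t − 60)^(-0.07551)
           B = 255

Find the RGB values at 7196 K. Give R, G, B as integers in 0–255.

R=237, G=239, B=255

t = 7196/100 = 71.96; the t > 66 branch applies.
R = 329.7·(71.96 − 60)^(-0.1332) = 329.7·11.96^(-0.1332) = 329.7·0.71853 = 236.900.
G = 288.1·(71.96 − 60)^(-0.07551) = 288.1·11.96^(-0.07551) = 288.1·0.82913 = 238.871.
B = 255 by definition for t > 66.
Rounded: (237, 239, 255).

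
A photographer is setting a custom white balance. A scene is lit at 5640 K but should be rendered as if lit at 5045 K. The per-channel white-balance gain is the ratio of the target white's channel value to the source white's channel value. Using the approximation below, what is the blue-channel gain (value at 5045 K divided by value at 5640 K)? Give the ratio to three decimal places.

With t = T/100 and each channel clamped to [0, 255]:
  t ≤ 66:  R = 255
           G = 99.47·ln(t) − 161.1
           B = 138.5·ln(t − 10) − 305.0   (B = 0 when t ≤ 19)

0.916

At 5640 K (t = 56.4):
  B = 138.5·ln(56.4 − 10) − 305.0 = 138.5·ln 46.4 − 305.0 = 138.5·3.8373 − 305.0 = 226.466.
At 5045 K (t = 50.45):
  B = 138.5·ln(50.45 − 10) − 305.0 = 138.5·ln 40.45 − 305.0 = 138.5·3.7001 − 305.0 = 207.459.
Gain = 207.459 / 226.466 = 0.9161 → 0.916.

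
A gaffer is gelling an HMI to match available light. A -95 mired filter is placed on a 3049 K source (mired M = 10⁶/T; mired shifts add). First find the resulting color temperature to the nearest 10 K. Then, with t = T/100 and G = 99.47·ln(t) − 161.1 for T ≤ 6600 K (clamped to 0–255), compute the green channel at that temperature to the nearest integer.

M_in = 10⁶/3049 = 327.98; M_out = 327.98 + (-95) = 232.98.
T_out = 10⁶/232.98 = 4292.3 K → 4290 K; t = 42.9.
G = 99.47·ln 42.9 − 161.1 = 99.47·3.7589 − 161.1 = 212.795.
Rounded: 213.

213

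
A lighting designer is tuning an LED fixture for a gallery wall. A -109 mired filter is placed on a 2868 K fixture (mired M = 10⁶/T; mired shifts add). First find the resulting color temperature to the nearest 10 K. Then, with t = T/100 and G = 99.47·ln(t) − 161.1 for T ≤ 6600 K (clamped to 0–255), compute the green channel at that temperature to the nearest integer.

M_in = 10⁶/2868 = 348.68; M_out = 348.68 + (-109) = 239.68.
T_out = 10⁶/239.68 = 4172.3 K → 4170 K; t = 41.7.
G = 99.47·ln 41.7 − 161.1 = 99.47·3.7305 − 161.1 = 209.973.
Rounded: 210.

210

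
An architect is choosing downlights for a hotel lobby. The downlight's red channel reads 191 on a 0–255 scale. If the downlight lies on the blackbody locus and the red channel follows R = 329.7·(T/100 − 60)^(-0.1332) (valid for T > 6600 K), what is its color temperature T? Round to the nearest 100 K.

(t − 60)^(-0.1332) = 191/329.7 = 0.57931.
t − 60 = 0.57931^(1/-0.1332) = 0.57931^(-7.508) = 60.245, so t = 120.245.
T = 100·t = 12025 K → 12000 K to the nearest 100 K.

12000 K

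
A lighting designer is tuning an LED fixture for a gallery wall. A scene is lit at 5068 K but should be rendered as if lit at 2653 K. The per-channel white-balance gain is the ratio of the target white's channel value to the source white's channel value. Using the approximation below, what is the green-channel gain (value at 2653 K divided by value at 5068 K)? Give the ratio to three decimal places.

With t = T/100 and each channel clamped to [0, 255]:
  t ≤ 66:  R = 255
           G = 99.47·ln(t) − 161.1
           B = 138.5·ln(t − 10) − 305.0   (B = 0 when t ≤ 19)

At 5068 K (t = 50.68):
  G = 99.47·ln 50.68 − 161.1 = 99.47·3.9255 − 161.1 = 229.373.
At 2653 K (t = 26.53):
  G = 99.47·ln 26.53 − 161.1 = 99.47·3.2783 − 161.1 = 164.990.
Gain = 164.990 / 229.373 = 0.7193 → 0.719.

0.719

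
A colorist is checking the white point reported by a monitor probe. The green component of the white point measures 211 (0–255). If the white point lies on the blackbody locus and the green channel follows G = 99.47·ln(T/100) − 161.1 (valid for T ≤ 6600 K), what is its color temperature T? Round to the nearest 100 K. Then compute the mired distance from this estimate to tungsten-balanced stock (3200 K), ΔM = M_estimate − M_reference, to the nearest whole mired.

ln t = (211 + 161.1) / 99.47 = 3.7408.
t = e^3.7408 = 42.133.
T = 100·t = 4213 K → 4200 K to the nearest 100 K.
M_estimate = 10⁶/4200 = 238.10; M_reference = 10⁶/3200 = 312.50.
ΔM = 238.10 − 312.50 = -74.40 → -74 mireds.

-74 mireds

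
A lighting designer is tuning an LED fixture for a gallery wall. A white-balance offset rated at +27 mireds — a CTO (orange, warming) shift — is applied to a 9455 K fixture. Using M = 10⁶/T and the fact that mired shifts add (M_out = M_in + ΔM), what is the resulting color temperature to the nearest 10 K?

7530 K

M_in = 10⁶/9455 = 105.76 mireds.
M_out = 105.76 + (+27) = 132.76 mireds.
T_out = 10⁶/132.76 = 7532.2 K → 7530 K.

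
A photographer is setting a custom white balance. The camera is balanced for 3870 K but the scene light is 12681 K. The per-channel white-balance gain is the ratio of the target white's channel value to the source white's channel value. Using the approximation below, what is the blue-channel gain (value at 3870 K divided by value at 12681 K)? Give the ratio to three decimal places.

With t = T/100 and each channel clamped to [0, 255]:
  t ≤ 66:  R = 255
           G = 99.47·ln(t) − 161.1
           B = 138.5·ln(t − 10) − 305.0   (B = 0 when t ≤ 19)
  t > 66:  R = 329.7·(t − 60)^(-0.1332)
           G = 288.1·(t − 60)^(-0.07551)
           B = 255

0.627

At 12681 K (t = 126.81):
  B = 255 by definition for t > 66.
At 3870 K (t = 38.7):
  B = 138.5·ln(38.7 − 10) − 305.0 = 138.5·ln 28.7 − 305.0 = 138.5·3.3569 − 305.0 = 159.930.
Gain = 159.930 / 255.000 = 0.6272 → 0.627.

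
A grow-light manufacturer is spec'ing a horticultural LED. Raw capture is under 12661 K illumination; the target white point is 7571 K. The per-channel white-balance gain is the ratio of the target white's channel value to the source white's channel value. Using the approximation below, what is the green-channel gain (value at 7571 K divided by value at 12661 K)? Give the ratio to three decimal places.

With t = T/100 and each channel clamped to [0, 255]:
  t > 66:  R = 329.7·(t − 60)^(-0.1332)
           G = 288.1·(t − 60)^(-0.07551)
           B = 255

At 12661 K (t = 126.61):
  G = 288.1·(126.61 − 60)^(-0.07551) = 288.1·66.61^(-0.07551) = 288.1·0.72829 = 209.820.
At 7571 K (t = 75.71):
  G = 288.1·(75.71 − 60)^(-0.07551) = 288.1·15.71^(-0.07551) = 288.1·0.81223 = 234.002.
Gain = 234.002 / 209.820 = 1.1152 → 1.115.

1.115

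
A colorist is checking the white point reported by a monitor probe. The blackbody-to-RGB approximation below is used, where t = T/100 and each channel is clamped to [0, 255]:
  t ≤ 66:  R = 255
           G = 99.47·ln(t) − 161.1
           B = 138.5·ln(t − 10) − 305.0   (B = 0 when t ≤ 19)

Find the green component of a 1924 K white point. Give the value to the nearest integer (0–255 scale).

t = 1924/100 = 19.24; the t ≤ 66 branch applies.
G = 99.47·ln 19.24 − 161.1 = 99.47·2.9570 − 161.1 = 133.032.
Rounded: 133.

133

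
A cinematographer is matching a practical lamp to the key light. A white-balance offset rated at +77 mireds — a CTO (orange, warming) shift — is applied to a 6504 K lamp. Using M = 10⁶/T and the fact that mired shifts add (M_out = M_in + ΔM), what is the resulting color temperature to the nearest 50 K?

4350 K

M_in = 10⁶/6504 = 153.75 mireds.
M_out = 153.75 + (+77) = 230.75 mireds.
T_out = 10⁶/230.75 = 4333.7 K → 4350 K.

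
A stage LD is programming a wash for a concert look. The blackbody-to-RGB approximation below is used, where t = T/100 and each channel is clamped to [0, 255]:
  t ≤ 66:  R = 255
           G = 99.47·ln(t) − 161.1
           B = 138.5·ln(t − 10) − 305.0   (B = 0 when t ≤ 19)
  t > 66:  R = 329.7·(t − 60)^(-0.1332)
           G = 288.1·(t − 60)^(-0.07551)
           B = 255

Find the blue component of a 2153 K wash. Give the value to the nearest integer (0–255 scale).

t = 2153/100 = 21.53; the t ≤ 66 branch applies.
B = 138.5·ln(21.53 − 10) − 305.0 = 138.5·ln 11.53 − 305.0 = 138.5·2.4450 − 305.0 = 33.626.
Rounded: 34.

34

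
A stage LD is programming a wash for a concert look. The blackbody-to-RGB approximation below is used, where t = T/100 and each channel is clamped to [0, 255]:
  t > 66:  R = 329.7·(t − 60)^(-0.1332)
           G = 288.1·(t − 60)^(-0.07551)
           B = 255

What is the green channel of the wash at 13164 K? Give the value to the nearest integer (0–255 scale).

209

t = 13164/100 = 131.64; the t > 66 branch applies.
G = 288.1·(131.64 − 60)^(-0.07551) = 288.1·71.64^(-0.07551) = 288.1·0.72430 = 208.670.
Rounded: 209.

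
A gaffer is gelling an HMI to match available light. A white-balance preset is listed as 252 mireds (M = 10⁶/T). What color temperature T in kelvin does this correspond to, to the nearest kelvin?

T = 10⁶ / 252 = 3968.25 K → 3968 K.

3968 K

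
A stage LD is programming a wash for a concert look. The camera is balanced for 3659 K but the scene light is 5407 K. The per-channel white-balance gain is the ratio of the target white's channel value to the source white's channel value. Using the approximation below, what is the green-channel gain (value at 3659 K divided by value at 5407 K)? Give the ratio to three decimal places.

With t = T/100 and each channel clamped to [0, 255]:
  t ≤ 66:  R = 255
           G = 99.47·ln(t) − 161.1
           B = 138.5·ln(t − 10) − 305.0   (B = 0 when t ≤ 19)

At 5407 K (t = 54.07):
  G = 99.47·ln 54.07 − 161.1 = 99.47·3.9903 − 161.1 = 235.813.
At 3659 K (t = 36.59):
  G = 99.47·ln 36.59 − 161.1 = 99.47·3.5998 − 161.1 = 196.970.
Gain = 196.970 / 235.813 = 0.8353 → 0.835.

0.835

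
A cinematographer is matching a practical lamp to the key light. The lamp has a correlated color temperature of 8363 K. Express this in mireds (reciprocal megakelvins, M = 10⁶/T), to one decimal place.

M = 10⁶ / 8363 = 119.574 → 119.6 mireds.

119.6 mireds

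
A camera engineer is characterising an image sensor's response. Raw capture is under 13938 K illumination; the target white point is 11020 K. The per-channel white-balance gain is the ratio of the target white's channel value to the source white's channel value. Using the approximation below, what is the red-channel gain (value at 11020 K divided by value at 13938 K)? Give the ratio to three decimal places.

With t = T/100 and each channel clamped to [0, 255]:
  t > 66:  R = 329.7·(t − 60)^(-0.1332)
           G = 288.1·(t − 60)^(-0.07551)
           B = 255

At 13938 K (t = 139.38):
  R = 329.7·(139.38 − 60)^(-0.1332) = 329.7·79.38^(-0.1332) = 329.7·0.55842 = 184.110.
At 11020 K (t = 110.2):
  R = 329.7·(110.2 − 60)^(-0.1332) = 329.7·50.2^(-0.1332) = 329.7·0.59356 = 195.697.
Gain = 195.697 / 184.110 = 1.0629 → 1.063.

1.063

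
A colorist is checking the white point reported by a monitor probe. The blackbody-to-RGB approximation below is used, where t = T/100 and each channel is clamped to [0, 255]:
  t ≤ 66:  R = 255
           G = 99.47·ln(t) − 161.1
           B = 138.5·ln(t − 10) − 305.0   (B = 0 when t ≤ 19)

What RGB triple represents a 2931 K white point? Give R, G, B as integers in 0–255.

t = 2931/100 = 29.31; the t ≤ 66 branch applies.
R = 255 by definition for t ≤ 66.
G = 99.47·ln 29.31 − 161.1 = 99.47·3.3779 − 161.1 = 174.903.
B = 138.5·ln(29.31 − 10) − 305.0 = 138.5·ln 19.31 − 305.0 = 138.5·2.9606 − 305.0 = 105.046.
Rounded: (255, 175, 105).

R=255, G=175, B=105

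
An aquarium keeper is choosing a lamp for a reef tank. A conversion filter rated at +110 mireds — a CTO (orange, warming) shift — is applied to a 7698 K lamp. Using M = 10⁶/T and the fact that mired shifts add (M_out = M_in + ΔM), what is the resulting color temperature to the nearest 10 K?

4170 K

M_in = 10⁶/7698 = 129.90 mireds.
M_out = 129.90 + (+110) = 239.90 mireds.
T_out = 10⁶/239.90 = 4168.3 K → 4170 K.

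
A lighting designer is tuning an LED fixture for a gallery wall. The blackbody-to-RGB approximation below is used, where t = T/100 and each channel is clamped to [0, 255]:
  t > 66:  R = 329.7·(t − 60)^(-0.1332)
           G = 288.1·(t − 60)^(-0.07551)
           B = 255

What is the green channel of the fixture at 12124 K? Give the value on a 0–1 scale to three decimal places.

0.828

t = 12124/100 = 121.24; the t > 66 branch applies.
G = 288.1·(121.24 − 60)^(-0.07551) = 288.1·61.24^(-0.07551) = 288.1·0.73293 = 211.156.
On a 0–1 scale: 211.156/255 = 0.8281 → 0.828.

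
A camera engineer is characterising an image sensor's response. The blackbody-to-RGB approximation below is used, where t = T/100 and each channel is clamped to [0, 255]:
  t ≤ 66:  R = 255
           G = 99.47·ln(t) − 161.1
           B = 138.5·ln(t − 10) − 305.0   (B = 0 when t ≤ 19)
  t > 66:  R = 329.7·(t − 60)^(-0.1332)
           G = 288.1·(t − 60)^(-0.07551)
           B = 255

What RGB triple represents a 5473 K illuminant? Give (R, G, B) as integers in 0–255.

(255, 237, 221)

t = 5473/100 = 54.73; the t ≤ 66 branch applies.
R = 255 by definition for t ≤ 66.
G = 99.47·ln 54.73 − 161.1 = 99.47·4.0024 − 161.1 = 237.020.
B = 138.5·ln(54.73 − 10) − 305.0 = 138.5·ln 44.73 − 305.0 = 138.5·3.8006 − 305.0 = 221.389.
Rounded: (255, 237, 221).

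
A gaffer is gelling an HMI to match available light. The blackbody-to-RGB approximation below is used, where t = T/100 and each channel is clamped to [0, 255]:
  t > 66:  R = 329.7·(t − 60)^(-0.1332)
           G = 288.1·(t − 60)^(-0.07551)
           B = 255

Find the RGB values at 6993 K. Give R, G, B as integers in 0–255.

R=243, G=242, B=255

t = 6993/100 = 69.93; the t > 66 branch applies.
R = 329.7·(69.93 − 60)^(-0.1332) = 329.7·9.93^(-0.1332) = 329.7·0.73656 = 242.843.
G = 288.1·(69.93 − 60)^(-0.07551) = 288.1·9.93^(-0.07551) = 288.1·0.84085 = 242.250.
B = 255 by definition for t > 66.
Rounded: (243, 242, 255).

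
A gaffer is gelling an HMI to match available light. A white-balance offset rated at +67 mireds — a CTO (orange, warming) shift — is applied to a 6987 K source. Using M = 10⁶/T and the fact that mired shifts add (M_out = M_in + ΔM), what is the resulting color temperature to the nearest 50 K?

4750 K

M_in = 10⁶/6987 = 143.12 mireds.
M_out = 143.12 + (+67) = 210.12 mireds.
T_out = 10⁶/210.12 = 4759.1 K → 4750 K.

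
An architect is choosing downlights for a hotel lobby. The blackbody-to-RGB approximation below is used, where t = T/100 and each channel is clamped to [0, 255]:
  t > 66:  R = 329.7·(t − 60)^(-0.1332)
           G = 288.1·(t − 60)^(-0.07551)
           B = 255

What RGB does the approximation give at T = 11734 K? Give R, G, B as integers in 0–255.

R=192, G=212, B=255

t = 11734/100 = 117.34; the t > 66 branch applies.
R = 329.7·(117.34 − 60)^(-0.1332) = 329.7·57.34^(-0.1332) = 329.7·0.58314 = 192.262.
G = 288.1·(117.34 − 60)^(-0.07551) = 288.1·57.34^(-0.07551) = 288.1·0.73658 = 212.208.
B = 255 by definition for t > 66.
Rounded: (192, 212, 255).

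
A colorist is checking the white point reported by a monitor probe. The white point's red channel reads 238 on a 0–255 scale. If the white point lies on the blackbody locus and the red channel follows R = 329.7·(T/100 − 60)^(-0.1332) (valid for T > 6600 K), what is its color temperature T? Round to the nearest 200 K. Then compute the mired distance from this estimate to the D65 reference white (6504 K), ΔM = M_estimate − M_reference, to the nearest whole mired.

(t − 60)^(-0.1332) = 238/329.7 = 0.72187.
t − 60 = 0.72187^(1/-0.1332) = 0.72187^(-7.508) = 11.551, so t = 71.551.
T = 100·t = 7155 K → 7200 K to the nearest 200 K.
M_estimate = 10⁶/7200 = 138.89; M_reference = 10⁶/6504 = 153.75.
ΔM = 138.89 − 153.75 = -14.86 → -15 mireds.

-15 mireds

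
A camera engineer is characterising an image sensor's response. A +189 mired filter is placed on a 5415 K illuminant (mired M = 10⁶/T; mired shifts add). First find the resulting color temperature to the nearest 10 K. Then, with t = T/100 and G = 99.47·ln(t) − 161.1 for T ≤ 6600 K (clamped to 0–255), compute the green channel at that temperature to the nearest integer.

M_in = 10⁶/5415 = 184.67; M_out = 184.67 + (+189) = 373.67.
T_out = 10⁶/373.67 = 2676.1 K → 2680 K; t = 26.8.
G = 99.47·ln 26.8 − 161.1 = 99.47·3.2884 − 161.1 = 165.997.
Rounded: 166.

166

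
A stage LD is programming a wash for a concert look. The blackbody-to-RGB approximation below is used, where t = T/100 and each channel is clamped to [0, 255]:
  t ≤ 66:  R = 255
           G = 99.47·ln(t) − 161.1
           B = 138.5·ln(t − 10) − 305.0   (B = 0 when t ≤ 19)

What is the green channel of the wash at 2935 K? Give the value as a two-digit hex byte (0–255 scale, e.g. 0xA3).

t = 2935/100 = 29.35; the t ≤ 66 branch applies.
G = 99.47·ln 29.35 − 161.1 = 99.47·3.3793 − 161.1 = 175.038.
Rounded: 175; in hex, 0xAF.

0xAF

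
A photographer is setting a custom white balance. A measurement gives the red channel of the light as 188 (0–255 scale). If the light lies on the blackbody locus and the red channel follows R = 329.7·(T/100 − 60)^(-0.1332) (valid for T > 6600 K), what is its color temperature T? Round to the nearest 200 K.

(t − 60)^(-0.1332) = 188/329.7 = 0.57022.
t − 60 = 0.57022^(1/-0.1332) = 0.57022^(-7.508) = 67.848, so t = 127.848.
T = 100·t = 12785 K → 12800 K to the nearest 200 K.

12800 K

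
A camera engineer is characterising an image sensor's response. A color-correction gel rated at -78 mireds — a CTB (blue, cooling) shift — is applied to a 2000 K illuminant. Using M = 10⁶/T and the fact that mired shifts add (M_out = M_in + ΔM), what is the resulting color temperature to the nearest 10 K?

2370 K

M_in = 10⁶/2000 = 500.00 mireds.
M_out = 500.00 + (-78) = 422.00 mireds.
T_out = 10⁶/422.00 = 2369.7 K → 2370 K.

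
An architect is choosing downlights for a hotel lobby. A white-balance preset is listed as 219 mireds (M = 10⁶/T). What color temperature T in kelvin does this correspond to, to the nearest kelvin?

4566 K

T = 10⁶ / 219 = 4566.21 K → 4566 K.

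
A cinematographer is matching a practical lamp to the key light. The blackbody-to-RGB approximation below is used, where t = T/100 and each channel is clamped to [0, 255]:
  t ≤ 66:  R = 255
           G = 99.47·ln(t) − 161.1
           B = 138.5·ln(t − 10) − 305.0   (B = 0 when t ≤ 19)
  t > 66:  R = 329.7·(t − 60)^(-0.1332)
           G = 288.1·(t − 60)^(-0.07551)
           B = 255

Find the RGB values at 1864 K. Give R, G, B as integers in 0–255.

R=255, G=130, B=0

t = 1864/100 = 18.64; the t ≤ 66 branch applies.
R = 255 by definition for t ≤ 66.
G = 99.47·ln 18.64 − 161.1 = 99.47·2.9253 − 161.1 = 129.881.
t = 18.64 ≤ 19, so B = 0.
Rounded: (255, 130, 0).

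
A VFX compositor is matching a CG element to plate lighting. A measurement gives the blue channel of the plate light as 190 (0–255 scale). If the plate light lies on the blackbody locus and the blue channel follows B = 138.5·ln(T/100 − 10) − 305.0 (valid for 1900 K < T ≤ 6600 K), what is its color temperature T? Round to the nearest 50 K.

4550 K

ln(t − 10) = (190 + 305.0) / 138.5 = 3.5740.
t − 10 = e^3.5740 = 35.659, so t = 45.659.
T = 100·t = 4566 K → 4550 K to the nearest 50 K.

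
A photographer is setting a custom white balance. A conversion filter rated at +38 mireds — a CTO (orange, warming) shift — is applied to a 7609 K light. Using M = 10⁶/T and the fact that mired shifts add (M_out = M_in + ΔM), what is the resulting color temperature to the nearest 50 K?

5900 K

M_in = 10⁶/7609 = 131.42 mireds.
M_out = 131.42 + (+38) = 169.42 mireds.
T_out = 10⁶/169.42 = 5902.4 K → 5900 K.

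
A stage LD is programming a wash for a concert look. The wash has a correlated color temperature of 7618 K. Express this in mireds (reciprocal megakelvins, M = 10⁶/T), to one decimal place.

131.3 mireds

M = 10⁶ / 7618 = 131.268 → 131.3 mireds.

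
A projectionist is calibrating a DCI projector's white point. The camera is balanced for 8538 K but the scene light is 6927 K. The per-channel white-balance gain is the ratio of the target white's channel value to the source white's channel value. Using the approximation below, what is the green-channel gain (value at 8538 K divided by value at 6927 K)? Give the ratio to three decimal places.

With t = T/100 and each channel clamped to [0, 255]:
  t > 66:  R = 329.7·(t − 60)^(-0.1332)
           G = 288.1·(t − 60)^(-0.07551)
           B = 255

0.927

At 6927 K (t = 69.27):
  G = 288.1·(69.27 − 60)^(-0.07551) = 288.1·9.27^(-0.07551) = 288.1·0.84523 = 243.511.
At 8538 K (t = 85.38):
  G = 288.1·(85.38 − 60)^(-0.07551) = 288.1·25.38^(-0.07551) = 288.1·0.78333 = 225.678.
Gain = 225.678 / 243.511 = 0.9268 → 0.927.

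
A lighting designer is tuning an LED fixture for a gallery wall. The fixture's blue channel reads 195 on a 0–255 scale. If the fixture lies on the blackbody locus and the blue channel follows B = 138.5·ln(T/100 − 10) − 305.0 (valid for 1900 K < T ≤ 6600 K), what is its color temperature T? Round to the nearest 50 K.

4700 K

ln(t − 10) = (195 + 305.0) / 138.5 = 3.6101.
t − 10 = e^3.6101 = 36.970, so t = 46.970.
T = 100·t = 4697 K → 4700 K to the nearest 50 K.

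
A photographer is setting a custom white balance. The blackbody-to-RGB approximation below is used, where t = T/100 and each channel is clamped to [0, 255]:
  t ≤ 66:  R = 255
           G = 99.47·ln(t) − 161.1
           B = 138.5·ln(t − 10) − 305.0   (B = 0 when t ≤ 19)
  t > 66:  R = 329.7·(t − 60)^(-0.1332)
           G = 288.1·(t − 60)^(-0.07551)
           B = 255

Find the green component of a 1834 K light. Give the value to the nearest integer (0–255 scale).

128

t = 1834/100 = 18.34; the t ≤ 66 branch applies.
G = 99.47·ln 18.34 − 161.1 = 99.47·2.9091 − 161.1 = 128.267.
Rounded: 128.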